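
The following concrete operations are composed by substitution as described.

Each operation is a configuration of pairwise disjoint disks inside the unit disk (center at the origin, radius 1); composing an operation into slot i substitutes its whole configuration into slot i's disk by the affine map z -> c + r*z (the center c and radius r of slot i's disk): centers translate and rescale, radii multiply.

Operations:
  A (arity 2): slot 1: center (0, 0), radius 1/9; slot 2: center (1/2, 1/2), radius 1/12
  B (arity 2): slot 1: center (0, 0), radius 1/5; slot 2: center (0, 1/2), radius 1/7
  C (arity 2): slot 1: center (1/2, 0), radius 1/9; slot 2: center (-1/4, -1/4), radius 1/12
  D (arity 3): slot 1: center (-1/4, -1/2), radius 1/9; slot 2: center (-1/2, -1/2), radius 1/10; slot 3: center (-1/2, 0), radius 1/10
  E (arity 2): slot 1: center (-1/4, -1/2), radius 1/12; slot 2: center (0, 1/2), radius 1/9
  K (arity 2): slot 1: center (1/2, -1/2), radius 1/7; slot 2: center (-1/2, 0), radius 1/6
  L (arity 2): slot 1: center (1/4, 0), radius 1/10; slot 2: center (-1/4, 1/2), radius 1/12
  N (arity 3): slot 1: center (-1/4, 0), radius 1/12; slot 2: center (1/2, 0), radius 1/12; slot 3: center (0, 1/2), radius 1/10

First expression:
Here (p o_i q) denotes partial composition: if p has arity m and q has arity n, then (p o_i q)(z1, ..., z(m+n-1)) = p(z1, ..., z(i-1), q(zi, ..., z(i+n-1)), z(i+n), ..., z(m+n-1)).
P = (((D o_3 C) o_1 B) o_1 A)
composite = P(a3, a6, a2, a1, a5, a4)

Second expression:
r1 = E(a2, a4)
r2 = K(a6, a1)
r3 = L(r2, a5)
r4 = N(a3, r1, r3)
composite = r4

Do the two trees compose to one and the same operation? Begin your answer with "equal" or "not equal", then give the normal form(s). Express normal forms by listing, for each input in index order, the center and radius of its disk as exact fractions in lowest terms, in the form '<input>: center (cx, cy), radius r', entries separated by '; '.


not equal: they reduce to a1: center (-1/2, -1/2), radius 1/10; a2: center (-1/4, -4/9), radius 1/63; a3: center (-1/4, -1/2), radius 1/405; a4: center (-21/40, -1/40), radius 1/120; a5: center (-9/20, 0), radius 1/90; a6: center (-43/180, -22/45), radius 1/540 and a1: center (1/50, 1/2), radius 1/600; a2: center (23/48, -1/24), radius 1/144; a3: center (-1/4, 0), radius 1/12; a4: center (1/2, 1/24), radius 1/108; a5: center (-1/40, 11/20), radius 1/120; a6: center (3/100, 99/200), radius 1/700


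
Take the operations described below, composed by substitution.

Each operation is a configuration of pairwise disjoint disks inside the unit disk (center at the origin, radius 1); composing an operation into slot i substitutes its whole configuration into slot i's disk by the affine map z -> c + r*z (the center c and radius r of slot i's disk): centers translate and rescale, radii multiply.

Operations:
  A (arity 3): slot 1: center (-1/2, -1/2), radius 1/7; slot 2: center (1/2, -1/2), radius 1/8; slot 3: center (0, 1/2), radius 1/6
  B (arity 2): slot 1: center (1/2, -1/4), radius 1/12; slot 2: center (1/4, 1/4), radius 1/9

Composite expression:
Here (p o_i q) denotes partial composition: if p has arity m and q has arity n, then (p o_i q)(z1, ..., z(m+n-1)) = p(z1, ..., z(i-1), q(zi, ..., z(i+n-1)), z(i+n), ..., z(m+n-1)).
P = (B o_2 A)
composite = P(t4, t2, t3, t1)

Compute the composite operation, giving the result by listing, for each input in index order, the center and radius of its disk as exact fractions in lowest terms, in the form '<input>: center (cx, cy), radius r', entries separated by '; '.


t1: center (1/4, 11/36), radius 1/54; t2: center (7/36, 7/36), radius 1/63; t3: center (11/36, 7/36), radius 1/72; t4: center (1/2, -1/4), radius 1/12

Affine substitution under B: radii multiply and t-centers shift.
t4: after 1 affine step, its disk has center (1/2, -1/4), radius 1/12
t2: after 2 affine steps, its disk has center (7/36, 7/36), radius 1/63
t3: after 2 affine steps, its disk has center (11/36, 7/36), radius 1/72
t1: after 2 affine steps, its disk has center (1/4, 11/36), radius 1/54


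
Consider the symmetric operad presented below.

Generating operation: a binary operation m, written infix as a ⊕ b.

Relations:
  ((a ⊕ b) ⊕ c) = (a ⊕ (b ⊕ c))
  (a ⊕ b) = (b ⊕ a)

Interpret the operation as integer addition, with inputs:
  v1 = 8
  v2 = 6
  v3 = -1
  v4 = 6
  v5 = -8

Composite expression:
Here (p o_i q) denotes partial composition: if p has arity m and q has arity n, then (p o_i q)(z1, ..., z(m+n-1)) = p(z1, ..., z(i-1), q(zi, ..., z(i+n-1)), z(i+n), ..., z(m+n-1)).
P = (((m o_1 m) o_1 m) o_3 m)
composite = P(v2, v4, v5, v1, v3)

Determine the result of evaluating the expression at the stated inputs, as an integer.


11

(v2 ⊕ v4) = 12
(v5 ⊕ v1) = 0
((v2 ⊕ v4) ⊕ (v5 ⊕ v1)) = 12
(((v2 ⊕ v4) ⊕ (v5 ⊕ v1)) ⊕ v3) = 11


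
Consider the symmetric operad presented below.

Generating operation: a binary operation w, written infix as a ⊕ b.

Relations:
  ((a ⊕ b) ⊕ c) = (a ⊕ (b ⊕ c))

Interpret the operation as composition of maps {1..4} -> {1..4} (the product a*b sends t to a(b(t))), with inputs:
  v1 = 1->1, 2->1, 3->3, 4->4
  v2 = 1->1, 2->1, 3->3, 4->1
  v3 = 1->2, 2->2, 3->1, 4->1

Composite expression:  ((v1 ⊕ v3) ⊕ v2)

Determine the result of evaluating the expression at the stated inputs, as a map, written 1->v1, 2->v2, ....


1->1, 2->1, 3->1, 4->1

(v1 ⊕ v3) = 1->1, 2->1, 3->1, 4->1
((v1 ⊕ v3) ⊕ v2) = 1->1, 2->1, 3->1, 4->1


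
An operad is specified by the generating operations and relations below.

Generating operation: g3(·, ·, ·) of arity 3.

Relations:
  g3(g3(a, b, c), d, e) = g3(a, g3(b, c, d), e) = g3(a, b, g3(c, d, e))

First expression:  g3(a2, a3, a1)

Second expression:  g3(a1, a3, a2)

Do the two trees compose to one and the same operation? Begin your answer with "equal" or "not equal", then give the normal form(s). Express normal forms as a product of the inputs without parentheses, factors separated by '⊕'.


The first expression reduces to a2 ⊕ a3 ⊕ a1
The second expression reduces to a1 ⊕ a3 ⊕ a2
Distinct normal forms: not equal.

not equal; the first gives a2 ⊕ a3 ⊕ a1 and the second a1 ⊕ a3 ⊕ a2


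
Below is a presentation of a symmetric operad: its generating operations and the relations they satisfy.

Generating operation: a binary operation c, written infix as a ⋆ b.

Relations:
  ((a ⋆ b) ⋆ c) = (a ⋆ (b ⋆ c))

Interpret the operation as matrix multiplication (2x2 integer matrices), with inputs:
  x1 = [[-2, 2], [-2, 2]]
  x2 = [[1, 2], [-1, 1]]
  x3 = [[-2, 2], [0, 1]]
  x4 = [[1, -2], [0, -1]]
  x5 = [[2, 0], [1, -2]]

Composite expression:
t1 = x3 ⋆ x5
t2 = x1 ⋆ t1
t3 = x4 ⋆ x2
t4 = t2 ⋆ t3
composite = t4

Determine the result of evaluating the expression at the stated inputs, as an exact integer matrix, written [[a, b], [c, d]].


[[22, -4], [22, -4]]

(x3 ⋆ x5) = [[-2, -4], [1, -2]]
(x1 ⋆ (x3 ⋆ x5)) = [[6, 4], [6, 4]]
(x4 ⋆ x2) = [[3, 0], [1, -1]]
((x1 ⋆ (x3 ⋆ x5)) ⋆ (x4 ⋆ x2)) = [[22, -4], [22, -4]]


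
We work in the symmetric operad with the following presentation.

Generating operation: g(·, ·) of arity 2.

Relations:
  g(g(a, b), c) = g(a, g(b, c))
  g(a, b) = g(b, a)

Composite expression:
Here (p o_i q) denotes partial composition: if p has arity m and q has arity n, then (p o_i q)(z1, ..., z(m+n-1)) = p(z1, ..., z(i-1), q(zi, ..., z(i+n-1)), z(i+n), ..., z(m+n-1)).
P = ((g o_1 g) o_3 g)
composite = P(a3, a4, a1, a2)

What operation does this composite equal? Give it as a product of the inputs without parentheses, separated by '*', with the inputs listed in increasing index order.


Key point: g commutes, so take the a-inputs in any fixed order.
g(a3, a4) linearizes to a3 * a4
g(a1, a2) linearizes to a1 * a2
g(g(a3, a4), g(a1, a2)) linearizes to a3 * a4 * a1 * a2
putting the inputs in ascending order: a1 * a2 * a3 * a4

a1 * a2 * a3 * a4


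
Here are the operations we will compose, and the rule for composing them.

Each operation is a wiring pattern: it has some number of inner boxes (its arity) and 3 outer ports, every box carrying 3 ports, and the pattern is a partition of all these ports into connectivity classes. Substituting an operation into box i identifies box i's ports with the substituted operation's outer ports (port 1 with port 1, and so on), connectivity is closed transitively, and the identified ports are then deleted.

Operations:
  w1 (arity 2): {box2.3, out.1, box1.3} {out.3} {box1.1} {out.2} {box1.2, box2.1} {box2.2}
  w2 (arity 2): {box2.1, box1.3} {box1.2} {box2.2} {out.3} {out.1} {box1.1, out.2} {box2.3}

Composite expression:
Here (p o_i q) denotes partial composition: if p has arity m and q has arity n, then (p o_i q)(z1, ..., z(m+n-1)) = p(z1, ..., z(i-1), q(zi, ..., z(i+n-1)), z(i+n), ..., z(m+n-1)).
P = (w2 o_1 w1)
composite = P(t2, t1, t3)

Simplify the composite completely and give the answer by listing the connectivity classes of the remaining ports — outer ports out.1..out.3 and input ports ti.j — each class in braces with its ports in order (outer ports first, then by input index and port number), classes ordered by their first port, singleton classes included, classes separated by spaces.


{out.1} {out.2, t1.3, t2.3} {out.3} {t1.1, t2.2} {t1.2} {t2.1} {t3.1} {t3.2} {t3.3}

After gluing at w2, chains via deleted ports link the t-ports.
through w1, on inputs (t2, t1): {out.1, t1.3, t2.3} {out.2} {out.3} {t1.1, t2.2} {t1.2} {t2.1} (out.j = stage outer ports)
through w2, on inputs (t2, t1, t3): {out.1} {out.2, t1.3, t2.3} {out.3} {t1.1, t2.2} {t1.2} {t2.1} {t3.1} {t3.2} {t3.3} (out.j = stage outer ports)


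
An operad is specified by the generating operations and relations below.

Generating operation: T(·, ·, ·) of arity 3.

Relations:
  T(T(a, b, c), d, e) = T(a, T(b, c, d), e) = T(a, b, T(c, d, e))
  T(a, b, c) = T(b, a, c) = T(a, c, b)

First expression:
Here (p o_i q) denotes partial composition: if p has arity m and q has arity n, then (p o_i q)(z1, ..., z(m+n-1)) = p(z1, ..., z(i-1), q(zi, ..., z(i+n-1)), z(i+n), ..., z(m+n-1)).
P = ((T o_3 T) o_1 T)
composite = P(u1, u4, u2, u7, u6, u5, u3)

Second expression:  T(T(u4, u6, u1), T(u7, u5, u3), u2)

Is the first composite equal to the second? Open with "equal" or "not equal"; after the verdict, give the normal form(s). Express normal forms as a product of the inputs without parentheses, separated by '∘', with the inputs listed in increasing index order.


The first expression, normalized: u1 ∘ u2 ∘ u3 ∘ u4 ∘ u5 ∘ u6 ∘ u7
The second expression, normalized: u1 ∘ u2 ∘ u3 ∘ u4 ∘ u5 ∘ u6 ∘ u7
Same normal form: equal.

equal — both sides give u1 ∘ u2 ∘ u3 ∘ u4 ∘ u5 ∘ u6 ∘ u7


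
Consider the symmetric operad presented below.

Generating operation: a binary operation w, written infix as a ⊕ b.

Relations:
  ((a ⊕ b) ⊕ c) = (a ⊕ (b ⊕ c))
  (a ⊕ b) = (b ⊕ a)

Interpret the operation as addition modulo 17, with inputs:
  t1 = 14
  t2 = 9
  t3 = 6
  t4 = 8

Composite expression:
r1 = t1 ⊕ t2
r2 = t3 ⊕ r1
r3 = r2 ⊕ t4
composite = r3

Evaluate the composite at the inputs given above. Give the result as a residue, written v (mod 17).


3 (mod 17)

(t1 ⊕ t2) = 6
(t3 ⊕ (t1 ⊕ t2)) = 12
((t3 ⊕ (t1 ⊕ t2)) ⊕ t4) = 3


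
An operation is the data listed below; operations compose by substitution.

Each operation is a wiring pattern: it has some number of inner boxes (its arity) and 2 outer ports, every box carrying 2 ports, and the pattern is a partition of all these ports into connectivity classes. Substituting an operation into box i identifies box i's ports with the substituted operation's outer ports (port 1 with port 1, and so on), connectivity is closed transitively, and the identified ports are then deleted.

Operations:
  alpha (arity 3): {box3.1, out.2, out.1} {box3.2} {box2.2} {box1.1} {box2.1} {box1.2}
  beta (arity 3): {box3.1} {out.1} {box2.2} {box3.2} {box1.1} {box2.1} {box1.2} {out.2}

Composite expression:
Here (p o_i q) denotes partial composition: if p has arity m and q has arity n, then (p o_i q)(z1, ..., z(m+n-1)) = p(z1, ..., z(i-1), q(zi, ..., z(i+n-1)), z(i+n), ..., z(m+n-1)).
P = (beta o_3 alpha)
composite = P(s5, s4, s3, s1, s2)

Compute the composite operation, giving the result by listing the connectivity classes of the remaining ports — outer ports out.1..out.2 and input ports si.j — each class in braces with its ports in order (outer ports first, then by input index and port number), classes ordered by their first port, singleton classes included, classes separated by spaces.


{out.1} {out.2} {s1.1} {s1.2} {s2.1} {s2.2} {s3.1} {s3.2} {s4.1} {s4.2} {s5.1} {s5.2}

Two ports join when wires chain via beta-identified ports.
stage alpha: inputs (s3, s1, s2), connectivity {out.1, out.2, s2.1} {s1.1} {s1.2} {s2.2} {s3.1} {s3.2}, out.j its boundary
stage beta: inputs (s5, s4, s3, s1, s2), connectivity {out.1} {out.2} {s1.1} {s1.2} {s2.1} {s2.2} {s3.1} {s3.2} {s4.1} {s4.2} {s5.1} {s5.2}, out.j its boundary


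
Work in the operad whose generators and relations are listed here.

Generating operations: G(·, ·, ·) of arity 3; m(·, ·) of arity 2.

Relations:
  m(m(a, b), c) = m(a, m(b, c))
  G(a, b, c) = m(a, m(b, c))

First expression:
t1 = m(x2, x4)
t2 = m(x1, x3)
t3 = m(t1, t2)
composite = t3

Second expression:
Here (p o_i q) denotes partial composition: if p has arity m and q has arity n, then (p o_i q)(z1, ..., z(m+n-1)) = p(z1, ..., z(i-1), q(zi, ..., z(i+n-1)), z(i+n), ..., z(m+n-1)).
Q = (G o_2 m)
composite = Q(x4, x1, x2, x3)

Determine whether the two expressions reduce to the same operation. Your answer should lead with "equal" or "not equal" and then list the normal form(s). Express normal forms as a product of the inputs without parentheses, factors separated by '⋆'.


not equal: they reduce to x2 ⋆ x4 ⋆ x1 ⋆ x3 and x4 ⋆ x1 ⋆ x2 ⋆ x3

In normal form, the first expression is x2 ⋆ x4 ⋆ x1 ⋆ x3
In normal form, the second expression is x4 ⋆ x1 ⋆ x2 ⋆ x3
Different reductions; not equal.


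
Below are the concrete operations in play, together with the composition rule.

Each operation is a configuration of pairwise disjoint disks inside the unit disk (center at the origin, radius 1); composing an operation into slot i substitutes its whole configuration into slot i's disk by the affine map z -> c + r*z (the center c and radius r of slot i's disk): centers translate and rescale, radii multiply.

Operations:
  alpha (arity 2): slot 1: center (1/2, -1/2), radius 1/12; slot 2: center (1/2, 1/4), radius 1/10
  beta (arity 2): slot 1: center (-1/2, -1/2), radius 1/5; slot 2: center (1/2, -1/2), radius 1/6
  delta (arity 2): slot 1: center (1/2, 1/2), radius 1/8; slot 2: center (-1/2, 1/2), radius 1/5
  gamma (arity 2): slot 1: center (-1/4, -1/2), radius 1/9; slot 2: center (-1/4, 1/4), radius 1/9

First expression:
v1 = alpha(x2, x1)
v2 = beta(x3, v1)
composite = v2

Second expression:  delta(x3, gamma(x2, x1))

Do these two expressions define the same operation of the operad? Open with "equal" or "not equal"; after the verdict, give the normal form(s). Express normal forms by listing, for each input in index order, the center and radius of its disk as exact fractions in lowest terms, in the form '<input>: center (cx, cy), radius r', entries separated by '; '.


not equal — first x1: center (7/12, -11/24), radius 1/60; x2: center (7/12, -7/12), radius 1/72; x3: center (-1/2, -1/2), radius 1/5, second x1: center (-11/20, 11/20), radius 1/45; x2: center (-11/20, 2/5), radius 1/45; x3: center (1/2, 1/2), radius 1/8

Reducing the first expression gives x1: center (7/12, -11/24), radius 1/60; x2: center (7/12, -7/12), radius 1/72; x3: center (-1/2, -1/2), radius 1/5
Reducing the second expression gives x1: center (-11/20, 11/20), radius 1/45; x2: center (-11/20, 2/5), radius 1/45; x3: center (1/2, 1/2), radius 1/8
The normal forms differ: not equal.


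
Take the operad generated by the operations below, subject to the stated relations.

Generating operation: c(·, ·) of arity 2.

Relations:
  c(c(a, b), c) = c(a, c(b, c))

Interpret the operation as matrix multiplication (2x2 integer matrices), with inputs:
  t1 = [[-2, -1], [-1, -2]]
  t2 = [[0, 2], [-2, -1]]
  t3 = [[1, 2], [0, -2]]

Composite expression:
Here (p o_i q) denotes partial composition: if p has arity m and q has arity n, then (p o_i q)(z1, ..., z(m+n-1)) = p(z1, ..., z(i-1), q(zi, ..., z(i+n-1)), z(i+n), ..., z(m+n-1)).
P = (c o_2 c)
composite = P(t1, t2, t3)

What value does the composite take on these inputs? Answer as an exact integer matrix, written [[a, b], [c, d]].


[[2, 10], [4, 8]]

c(t2, t3) = [[0, -4], [-2, -2]]
c(t1, c(t2, t3)) = [[2, 10], [4, 8]]


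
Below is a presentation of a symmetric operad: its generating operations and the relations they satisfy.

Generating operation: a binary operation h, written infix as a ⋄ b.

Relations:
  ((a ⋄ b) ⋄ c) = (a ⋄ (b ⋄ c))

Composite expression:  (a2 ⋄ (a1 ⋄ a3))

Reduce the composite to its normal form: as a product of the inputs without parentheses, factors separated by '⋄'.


a2 ⋄ a1 ⋄ a3

Under associativity of h, the answer is the a's in reading order.
(a1 ⋄ a3) reduces to a1 ⋄ a3
(a2 ⋄ (a1 ⋄ a3)) reduces to a2 ⋄ a1 ⋄ a3


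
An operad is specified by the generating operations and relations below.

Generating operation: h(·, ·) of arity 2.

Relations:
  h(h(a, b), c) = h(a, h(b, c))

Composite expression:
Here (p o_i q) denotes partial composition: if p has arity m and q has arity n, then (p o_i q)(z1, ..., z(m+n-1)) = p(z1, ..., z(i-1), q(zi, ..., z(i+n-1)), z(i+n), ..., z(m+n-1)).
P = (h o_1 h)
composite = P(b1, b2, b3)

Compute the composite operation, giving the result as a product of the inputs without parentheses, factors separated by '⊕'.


Every regrouping of h is equal, so read the b-inputs in written order.
h(b1, b2) collapses to b1 ⊕ b2
h(h(b1, b2), b3) collapses to b1 ⊕ b2 ⊕ b3

b1 ⊕ b2 ⊕ b3


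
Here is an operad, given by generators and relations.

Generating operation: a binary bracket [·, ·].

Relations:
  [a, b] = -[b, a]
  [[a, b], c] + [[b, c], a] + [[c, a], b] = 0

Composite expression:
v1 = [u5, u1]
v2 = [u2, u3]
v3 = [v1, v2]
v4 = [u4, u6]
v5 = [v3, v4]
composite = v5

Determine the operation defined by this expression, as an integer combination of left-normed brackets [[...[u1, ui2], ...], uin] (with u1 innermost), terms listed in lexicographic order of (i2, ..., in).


-[[[[[u1, u5], u2], u3], u4], u6] + [[[[[u1, u5], u2], u3], u6], u4] + [[[[[u1, u5], u3], u2], u4], u6] - [[[[[u1, u5], u3], u2], u6], u4]

In the tensor algebra, words opening u1 carry the u1-anchored form.
Composite bracket: [[[u5, u1], [u2, u3]], [u4, u6]]
Each bracket splits as ab - ba, giving 32 signed words (2^5 = 32).
The u1-initial words carry the normal form:
  the word u1u5u2u3u4u6 carries sign -1 and contributes -[[[[[u1, u5], u2], u3], u4], u6]
  the word u1u5u2u3u6u4 carries sign +1 and contributes +[[[[[u1, u5], u2], u3], u6], u4]
  the word u1u5u3u2u4u6 carries sign +1 and contributes +[[[[[u1, u5], u3], u2], u4], u6]
  the word u1u5u3u2u6u4 carries sign -1 and contributes -[[[[[u1, u5], u3], u2], u6], u4]


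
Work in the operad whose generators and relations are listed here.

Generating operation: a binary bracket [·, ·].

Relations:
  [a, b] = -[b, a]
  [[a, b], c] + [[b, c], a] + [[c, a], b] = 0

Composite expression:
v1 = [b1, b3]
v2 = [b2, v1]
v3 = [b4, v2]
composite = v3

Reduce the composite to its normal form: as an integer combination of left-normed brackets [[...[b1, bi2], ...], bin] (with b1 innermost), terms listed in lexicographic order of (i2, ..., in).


[[[b1, b3], b2], b4]

Left-normed coefficients sit on the b1-initial expansion words.
Composite bracket: [b4, [b2, [b1, b3]]]
Expanding via [a, b] = ab - ba: 8 signed words (2^3 = 8).
Only words starting with b1 matter:
  word b1b3b2b4 has sign +1, contributing +[[[b1, b3], b2], b4]


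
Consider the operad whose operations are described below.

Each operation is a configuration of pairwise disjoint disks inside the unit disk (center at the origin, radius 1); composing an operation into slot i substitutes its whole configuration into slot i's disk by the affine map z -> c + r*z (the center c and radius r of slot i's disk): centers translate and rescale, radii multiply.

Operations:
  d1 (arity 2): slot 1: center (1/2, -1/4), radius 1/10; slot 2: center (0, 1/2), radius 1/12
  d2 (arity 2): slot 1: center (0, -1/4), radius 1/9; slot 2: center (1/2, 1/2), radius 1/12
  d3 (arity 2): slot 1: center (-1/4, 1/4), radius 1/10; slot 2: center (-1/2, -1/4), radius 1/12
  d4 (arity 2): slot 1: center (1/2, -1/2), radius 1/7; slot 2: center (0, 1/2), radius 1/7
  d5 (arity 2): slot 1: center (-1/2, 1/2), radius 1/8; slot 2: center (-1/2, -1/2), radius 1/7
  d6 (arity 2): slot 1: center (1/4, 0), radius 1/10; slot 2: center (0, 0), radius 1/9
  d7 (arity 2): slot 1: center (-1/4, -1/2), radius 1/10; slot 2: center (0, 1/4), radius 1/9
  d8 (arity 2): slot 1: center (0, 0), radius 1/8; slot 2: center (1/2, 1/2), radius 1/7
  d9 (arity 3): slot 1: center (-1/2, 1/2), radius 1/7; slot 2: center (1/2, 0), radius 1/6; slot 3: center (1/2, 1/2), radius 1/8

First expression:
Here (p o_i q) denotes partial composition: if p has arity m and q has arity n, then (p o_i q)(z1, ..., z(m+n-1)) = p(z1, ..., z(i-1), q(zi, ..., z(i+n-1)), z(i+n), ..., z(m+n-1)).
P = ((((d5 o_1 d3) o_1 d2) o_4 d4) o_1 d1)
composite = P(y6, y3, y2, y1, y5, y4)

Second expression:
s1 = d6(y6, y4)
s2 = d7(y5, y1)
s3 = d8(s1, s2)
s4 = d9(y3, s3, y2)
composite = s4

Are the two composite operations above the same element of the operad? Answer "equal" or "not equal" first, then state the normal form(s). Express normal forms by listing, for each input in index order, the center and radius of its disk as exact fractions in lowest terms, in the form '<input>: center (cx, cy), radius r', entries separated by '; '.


The first expression, normalized: y1: center (-9/16, 15/32), radius 1/96; y2: center (-21/40, 43/80), radius 1/960; y3: center (-17/32, 1523/2880), radius 1/8640; y4: center (-1/2, -3/7), radius 1/49; y5: center (-3/7, -4/7), radius 1/49; y6: center (-191/360, 19/36), radius 1/7200
The second expression, normalized: y1: center (7/12, 5/56), radius 1/378; y2: center (1/2, 1/2), radius 1/8; y3: center (-1/2, 1/2), radius 1/7; y4: center (1/2, 0), radius 1/432; y5: center (97/168, 1/14), radius 1/420; y6: center (97/192, 0), radius 1/480
No match — not equal.

not equal; first: y1: center (-9/16, 15/32), radius 1/96; y2: center (-21/40, 43/80), radius 1/960; y3: center (-17/32, 1523/2880), radius 1/8640; y4: center (-1/2, -3/7), radius 1/49; y5: center (-3/7, -4/7), radius 1/49; y6: center (-191/360, 19/36), radius 1/7200; second: y1: center (7/12, 5/56), radius 1/378; y2: center (1/2, 1/2), radius 1/8; y3: center (-1/2, 1/2), radius 1/7; y4: center (1/2, 0), radius 1/432; y5: center (97/168, 1/14), radius 1/420; y6: center (97/192, 0), radius 1/480


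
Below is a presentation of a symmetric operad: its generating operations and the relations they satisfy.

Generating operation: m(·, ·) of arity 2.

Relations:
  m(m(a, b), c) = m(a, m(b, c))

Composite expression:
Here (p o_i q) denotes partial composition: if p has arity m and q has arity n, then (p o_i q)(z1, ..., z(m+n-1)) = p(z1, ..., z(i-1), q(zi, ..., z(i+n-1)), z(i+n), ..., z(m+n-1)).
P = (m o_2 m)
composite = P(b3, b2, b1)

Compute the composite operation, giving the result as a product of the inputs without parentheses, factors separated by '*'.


Every regrouping of m is equal, so read the b-inputs in written order.
m(b2, b1) flattens to b2 * b1
m(b3, m(b2, b1)) flattens to b3 * b2 * b1

b3 * b2 * b1


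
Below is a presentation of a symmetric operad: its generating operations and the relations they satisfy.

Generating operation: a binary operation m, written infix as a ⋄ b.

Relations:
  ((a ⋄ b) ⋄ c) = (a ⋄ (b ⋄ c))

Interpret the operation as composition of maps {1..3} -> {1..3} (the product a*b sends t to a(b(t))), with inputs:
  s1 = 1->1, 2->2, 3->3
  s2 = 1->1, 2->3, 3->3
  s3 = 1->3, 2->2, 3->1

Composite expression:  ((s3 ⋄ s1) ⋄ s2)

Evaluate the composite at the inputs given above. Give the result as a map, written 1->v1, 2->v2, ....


1->3, 2->1, 3->1

(s3 ⋄ s1) = 1->3, 2->2, 3->1
((s3 ⋄ s1) ⋄ s2) = 1->3, 2->1, 3->1


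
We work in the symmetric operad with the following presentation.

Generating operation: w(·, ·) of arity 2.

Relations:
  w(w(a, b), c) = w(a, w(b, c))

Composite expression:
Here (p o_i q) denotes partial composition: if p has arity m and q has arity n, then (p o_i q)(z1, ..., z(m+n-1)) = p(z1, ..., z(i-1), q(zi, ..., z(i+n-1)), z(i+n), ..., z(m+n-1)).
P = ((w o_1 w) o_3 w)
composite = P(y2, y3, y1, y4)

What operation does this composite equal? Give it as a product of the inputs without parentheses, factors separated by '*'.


y2 * y3 * y1 * y4

Key point: w is associative — brackets drop, the y-order remains.
w(y2, y3) flattens to y2 * y3
w(y1, y4) flattens to y1 * y4
w(w(y2, y3), w(y1, y4)) flattens to y2 * y3 * y1 * y4


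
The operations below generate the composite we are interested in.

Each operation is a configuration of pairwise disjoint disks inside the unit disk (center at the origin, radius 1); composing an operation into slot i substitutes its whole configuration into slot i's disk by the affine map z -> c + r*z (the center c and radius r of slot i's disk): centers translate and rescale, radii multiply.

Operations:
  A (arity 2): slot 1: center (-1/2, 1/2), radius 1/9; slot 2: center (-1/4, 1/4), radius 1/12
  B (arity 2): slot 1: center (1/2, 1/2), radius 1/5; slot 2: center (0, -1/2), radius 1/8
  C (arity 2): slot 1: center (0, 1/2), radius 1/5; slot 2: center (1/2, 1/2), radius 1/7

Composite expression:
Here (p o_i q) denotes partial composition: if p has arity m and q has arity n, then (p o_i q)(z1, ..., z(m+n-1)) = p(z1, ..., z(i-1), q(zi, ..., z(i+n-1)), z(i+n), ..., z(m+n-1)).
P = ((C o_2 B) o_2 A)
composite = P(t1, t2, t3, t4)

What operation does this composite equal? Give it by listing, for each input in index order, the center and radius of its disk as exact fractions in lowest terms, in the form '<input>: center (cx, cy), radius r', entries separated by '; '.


t1: center (0, 1/2), radius 1/5; t2: center (39/70, 41/70), radius 1/315; t3: center (79/140, 81/140), radius 1/420; t4: center (1/2, 3/7), radius 1/56

Affine substitution under C: radii multiply and t-centers shift.
input t1: applying the 1 nested substitution gives center (0, 1/2), radius 1/5
input t2: applying the 3 nested substitutions gives center (39/70, 41/70), radius 1/315
input t3: applying the 3 nested substitutions gives center (79/140, 81/140), radius 1/420
input t4: applying the 2 nested substitutions gives center (1/2, 3/7), radius 1/56


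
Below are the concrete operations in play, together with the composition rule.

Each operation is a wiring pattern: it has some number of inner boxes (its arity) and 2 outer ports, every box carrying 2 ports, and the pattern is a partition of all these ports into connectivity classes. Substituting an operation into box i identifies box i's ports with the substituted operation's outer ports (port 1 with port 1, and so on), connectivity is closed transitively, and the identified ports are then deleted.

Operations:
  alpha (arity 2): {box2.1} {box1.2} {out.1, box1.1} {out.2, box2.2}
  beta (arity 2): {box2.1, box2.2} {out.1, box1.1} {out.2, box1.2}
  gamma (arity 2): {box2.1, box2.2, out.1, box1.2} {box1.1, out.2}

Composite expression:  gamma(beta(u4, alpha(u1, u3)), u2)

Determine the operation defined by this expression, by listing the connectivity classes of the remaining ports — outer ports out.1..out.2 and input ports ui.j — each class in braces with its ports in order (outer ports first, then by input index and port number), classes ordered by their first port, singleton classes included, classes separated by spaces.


{out.1, u2.1, u2.2, u4.2} {out.2, u4.1} {u1.1, u3.2} {u1.2} {u3.1}

Reachability decides: close wires over gamma-identified ports.
composing alpha on (u1, u3), with out.j its own outer ports: {out.1, u1.1} {out.2, u3.2} {u1.2} {u3.1}
composing beta on (u4, u1, u3), with out.j its own outer ports: {out.1, u4.1} {out.2, u4.2} {u1.1, u3.2} {u1.2} {u3.1}
composing gamma on (u4, u1, u3, u2), with out.j its own outer ports: {out.1, u2.1, u2.2, u4.2} {out.2, u4.1} {u1.1, u3.2} {u1.2} {u3.1}


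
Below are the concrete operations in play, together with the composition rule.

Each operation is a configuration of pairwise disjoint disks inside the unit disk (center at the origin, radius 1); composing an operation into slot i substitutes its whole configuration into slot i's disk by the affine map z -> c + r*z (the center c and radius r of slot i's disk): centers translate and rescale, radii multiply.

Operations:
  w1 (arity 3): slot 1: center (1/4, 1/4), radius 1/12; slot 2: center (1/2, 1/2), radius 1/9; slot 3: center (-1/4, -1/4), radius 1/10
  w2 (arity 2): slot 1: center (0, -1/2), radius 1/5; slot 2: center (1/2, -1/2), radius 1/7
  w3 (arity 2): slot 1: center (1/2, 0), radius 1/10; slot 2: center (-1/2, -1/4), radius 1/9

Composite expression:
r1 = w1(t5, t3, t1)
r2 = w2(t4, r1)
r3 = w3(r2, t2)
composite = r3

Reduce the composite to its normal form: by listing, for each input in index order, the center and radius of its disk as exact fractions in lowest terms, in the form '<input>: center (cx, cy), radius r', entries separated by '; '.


Nesting under w3 composes maps z -> c + r*z down each t-path.
t4: after 2 affine steps, its disk has center (1/2, -1/20), radius 1/50
t5: after 3 affine steps, its disk has center (31/56, -13/280), radius 1/840
t3: after 3 affine steps, its disk has center (39/70, -3/70), radius 1/630
t1: after 3 affine steps, its disk has center (153/280, -3/56), radius 1/700
t2: after 1 affine step, its disk has center (-1/2, -1/4), radius 1/9

t1: center (153/280, -3/56), radius 1/700; t2: center (-1/2, -1/4), radius 1/9; t3: center (39/70, -3/70), radius 1/630; t4: center (1/2, -1/20), radius 1/50; t5: center (31/56, -13/280), radius 1/840


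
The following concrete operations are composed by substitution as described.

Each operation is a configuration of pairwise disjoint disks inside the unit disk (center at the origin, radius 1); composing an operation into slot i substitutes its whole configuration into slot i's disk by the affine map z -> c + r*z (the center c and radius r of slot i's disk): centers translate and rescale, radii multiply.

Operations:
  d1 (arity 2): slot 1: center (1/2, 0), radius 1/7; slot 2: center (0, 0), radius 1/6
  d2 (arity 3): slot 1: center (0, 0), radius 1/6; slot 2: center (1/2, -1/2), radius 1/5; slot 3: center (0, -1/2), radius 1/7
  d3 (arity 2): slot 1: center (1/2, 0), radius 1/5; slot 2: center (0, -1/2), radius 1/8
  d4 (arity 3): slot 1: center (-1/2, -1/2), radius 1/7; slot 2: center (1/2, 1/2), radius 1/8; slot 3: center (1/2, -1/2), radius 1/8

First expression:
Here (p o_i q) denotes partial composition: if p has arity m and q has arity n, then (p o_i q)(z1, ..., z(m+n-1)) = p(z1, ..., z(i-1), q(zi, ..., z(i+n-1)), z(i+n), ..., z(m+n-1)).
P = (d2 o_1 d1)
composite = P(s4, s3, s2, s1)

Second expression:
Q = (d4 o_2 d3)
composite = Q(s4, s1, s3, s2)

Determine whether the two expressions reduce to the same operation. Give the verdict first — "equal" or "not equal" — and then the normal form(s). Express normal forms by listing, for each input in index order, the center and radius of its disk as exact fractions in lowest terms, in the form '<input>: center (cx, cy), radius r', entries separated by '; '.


not equal; the first gives s1: center (0, -1/2), radius 1/7; s2: center (1/2, -1/2), radius 1/5; s3: center (0, 0), radius 1/36; s4: center (1/12, 0), radius 1/42 and the second s1: center (9/16, 1/2), radius 1/40; s2: center (1/2, -1/2), radius 1/8; s3: center (1/2, 7/16), radius 1/64; s4: center (-1/2, -1/2), radius 1/7

The first composite normalizes to s1: center (0, -1/2), radius 1/7; s2: center (1/2, -1/2), radius 1/5; s3: center (0, 0), radius 1/36; s4: center (1/12, 0), radius 1/42
The second composite normalizes to s1: center (9/16, 1/2), radius 1/40; s2: center (1/2, -1/2), radius 1/8; s3: center (1/2, 7/16), radius 1/64; s4: center (-1/2, -1/2), radius 1/7
Distinct normal forms: not equal.


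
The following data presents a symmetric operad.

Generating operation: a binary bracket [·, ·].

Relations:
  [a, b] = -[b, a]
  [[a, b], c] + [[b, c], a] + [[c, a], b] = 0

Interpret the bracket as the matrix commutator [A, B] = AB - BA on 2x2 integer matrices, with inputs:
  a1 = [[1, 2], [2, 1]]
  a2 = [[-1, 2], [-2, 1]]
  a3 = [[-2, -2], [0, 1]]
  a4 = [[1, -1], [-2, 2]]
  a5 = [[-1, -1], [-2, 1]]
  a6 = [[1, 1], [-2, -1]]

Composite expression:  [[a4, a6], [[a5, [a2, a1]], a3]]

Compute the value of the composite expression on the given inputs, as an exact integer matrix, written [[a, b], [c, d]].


[[792, 1056], [0, -792]]

[a4, a6] = [[4, 1], [-6, -4]]
[a2, a1] = [[8, -4], [4, -8]]
[a5, [a2, a1]] = [[-12, 24], [-24, 12]]
[[a5, [a2, a1]], a3] = [[-48, 120], [72, 48]]
[[a4, a6], [[a5, [a2, a1]], a3]] = [[792, 1056], [0, -792]]


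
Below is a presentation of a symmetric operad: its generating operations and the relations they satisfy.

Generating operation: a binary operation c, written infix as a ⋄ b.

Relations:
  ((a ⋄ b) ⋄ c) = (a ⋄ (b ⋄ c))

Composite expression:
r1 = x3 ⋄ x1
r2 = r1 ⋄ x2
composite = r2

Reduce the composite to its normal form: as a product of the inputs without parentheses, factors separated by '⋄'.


Associativity of c dissolves the nesting; only the x-input order survives.
(x3 ⋄ x1) reduces to x3 ⋄ x1
((x3 ⋄ x1) ⋄ x2) reduces to x3 ⋄ x1 ⋄ x2

x3 ⋄ x1 ⋄ x2


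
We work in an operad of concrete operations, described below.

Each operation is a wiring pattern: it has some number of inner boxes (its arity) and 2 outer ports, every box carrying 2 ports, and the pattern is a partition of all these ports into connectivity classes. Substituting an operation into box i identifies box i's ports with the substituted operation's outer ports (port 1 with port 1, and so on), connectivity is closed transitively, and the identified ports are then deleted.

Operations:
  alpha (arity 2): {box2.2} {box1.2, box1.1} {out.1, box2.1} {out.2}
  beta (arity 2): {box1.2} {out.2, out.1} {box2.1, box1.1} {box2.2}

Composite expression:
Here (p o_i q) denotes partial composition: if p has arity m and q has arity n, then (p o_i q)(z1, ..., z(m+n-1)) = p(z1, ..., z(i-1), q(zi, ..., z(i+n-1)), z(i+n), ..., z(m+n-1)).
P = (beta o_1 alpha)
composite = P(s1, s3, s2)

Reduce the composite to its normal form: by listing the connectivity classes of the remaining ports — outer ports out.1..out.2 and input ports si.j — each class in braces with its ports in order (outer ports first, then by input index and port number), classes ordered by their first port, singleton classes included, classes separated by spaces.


{out.1, out.2} {s1.1, s1.2} {s2.1, s3.1} {s2.2} {s3.2}

Substituting into beta glues patterns; closure does the rest.
the subtree at alpha composes to {out.1, s3.1} {out.2} {s1.1, s1.2} {s3.2} on (s1, s3); out.j = own outer ports
the subtree at beta composes to {out.1, out.2} {s1.1, s1.2} {s2.1, s3.1} {s2.2} {s3.2} on (s1, s3, s2); out.j = own outer ports


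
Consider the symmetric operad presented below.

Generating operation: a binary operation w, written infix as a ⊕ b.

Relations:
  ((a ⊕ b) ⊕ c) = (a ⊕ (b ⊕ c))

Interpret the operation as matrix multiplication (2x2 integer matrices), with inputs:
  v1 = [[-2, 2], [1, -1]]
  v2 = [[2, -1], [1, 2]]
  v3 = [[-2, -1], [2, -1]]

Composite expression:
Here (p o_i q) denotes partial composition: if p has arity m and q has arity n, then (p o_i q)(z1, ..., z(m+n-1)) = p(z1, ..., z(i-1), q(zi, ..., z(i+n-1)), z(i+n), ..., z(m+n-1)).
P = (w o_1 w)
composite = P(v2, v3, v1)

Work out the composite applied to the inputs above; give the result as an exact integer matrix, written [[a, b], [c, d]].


[[11, -11], [-7, 7]]

(v2 ⊕ v3) = [[-6, -1], [2, -3]]
((v2 ⊕ v3) ⊕ v1) = [[11, -11], [-7, 7]]


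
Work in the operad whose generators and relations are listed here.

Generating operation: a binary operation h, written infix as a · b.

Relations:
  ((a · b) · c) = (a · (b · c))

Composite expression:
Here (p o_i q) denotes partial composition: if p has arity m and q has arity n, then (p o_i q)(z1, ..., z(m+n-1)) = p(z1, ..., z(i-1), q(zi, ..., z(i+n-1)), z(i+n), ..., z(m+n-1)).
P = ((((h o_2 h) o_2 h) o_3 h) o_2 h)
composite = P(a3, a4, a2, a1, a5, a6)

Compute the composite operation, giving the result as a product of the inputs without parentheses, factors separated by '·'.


Key point: h is associative — brackets drop, the a-order remains.
(a4 · a2) reduces to a4 · a2
(a1 · a5) reduces to a1 · a5
((a4 · a2) · (a1 · a5)) reduces to a4 · a2 · a1 · a5
(((a4 · a2) · (a1 · a5)) · a6) reduces to a4 · a2 · a1 · a5 · a6
(a3 · (((a4 · a2) · (a1 · a5)) · a6)) reduces to a3 · a4 · a2 · a1 · a5 · a6

a3 · a4 · a2 · a1 · a5 · a6


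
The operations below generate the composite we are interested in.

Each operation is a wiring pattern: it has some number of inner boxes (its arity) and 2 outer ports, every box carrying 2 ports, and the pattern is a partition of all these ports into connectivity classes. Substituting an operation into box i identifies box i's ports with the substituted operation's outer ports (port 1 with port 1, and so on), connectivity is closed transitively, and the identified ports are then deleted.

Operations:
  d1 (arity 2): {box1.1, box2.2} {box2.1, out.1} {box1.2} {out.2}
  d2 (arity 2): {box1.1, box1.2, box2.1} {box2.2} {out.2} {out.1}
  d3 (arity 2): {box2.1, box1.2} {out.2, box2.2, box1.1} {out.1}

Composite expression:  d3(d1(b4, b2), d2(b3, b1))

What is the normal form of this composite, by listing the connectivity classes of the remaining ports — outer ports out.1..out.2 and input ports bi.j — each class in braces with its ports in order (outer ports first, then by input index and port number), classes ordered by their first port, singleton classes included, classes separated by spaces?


{out.1} {out.2, b2.1} {b1.1, b3.1, b3.2} {b1.2} {b2.2, b4.1} {b4.2}

Reachability decides: close wires over d3-identified ports.
through d1, on inputs (b4, b2): {out.1, b2.1} {out.2} {b2.2, b4.1} {b4.2} (out.j = stage outer ports)
through d2, on inputs (b3, b1): {out.1} {out.2} {b1.1, b3.1, b3.2} {b1.2} (out.j = stage outer ports)
through d3, on inputs (b4, b2, b3, b1): {out.1} {out.2, b2.1} {b1.1, b3.1, b3.2} {b1.2} {b2.2, b4.1} {b4.2} (out.j = stage outer ports)


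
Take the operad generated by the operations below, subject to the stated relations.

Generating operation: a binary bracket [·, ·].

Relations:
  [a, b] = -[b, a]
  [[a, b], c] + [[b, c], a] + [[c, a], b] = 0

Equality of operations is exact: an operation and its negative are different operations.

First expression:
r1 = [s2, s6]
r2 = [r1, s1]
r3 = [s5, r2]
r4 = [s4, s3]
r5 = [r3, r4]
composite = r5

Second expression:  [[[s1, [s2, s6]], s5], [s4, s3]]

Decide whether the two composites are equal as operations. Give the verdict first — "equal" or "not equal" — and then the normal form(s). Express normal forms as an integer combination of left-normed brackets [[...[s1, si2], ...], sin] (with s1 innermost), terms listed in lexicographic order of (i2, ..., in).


equal: each reduces to -[[[[[s1, s2], s6], s5], s3], s4] + [[[[[s1, s2], s6], s5], s4], s3] + [[[[[s1, s6], s2], s5], s3], s4] - [[[[[s1, s6], s2], s5], s4], s3]


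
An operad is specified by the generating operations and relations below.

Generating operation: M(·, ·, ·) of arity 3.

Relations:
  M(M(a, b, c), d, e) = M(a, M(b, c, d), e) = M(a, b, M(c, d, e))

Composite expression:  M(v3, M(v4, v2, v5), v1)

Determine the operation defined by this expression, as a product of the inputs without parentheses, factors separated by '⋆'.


All parenthesizations of M agree; list the v-inputs left to right.
M(v4, v2, v5) flattens to v4 ⋆ v2 ⋆ v5
M(v3, M(v4, v2, v5), v1) flattens to v3 ⋆ v4 ⋆ v2 ⋆ v5 ⋆ v1

v3 ⋆ v4 ⋆ v2 ⋆ v5 ⋆ v1
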